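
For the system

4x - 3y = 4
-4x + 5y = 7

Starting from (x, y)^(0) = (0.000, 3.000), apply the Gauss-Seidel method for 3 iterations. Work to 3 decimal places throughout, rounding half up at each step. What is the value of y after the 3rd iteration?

Iteration 1:
  x = (4 - (-3)·3.000) / (4) = 3.250
  y = (7 - (-4)·3.250) / (5) = 4.000
Iteration 2:
  x = (4 - (-3)·4.000) / (4) = 4.000
  y = (7 - (-4)·4.000) / (5) = 4.600
Iteration 3:
  x = (4 - (-3)·4.600) / (4) = 4.450
  y = (7 - (-4)·4.450) / (5) = 4.960

4.960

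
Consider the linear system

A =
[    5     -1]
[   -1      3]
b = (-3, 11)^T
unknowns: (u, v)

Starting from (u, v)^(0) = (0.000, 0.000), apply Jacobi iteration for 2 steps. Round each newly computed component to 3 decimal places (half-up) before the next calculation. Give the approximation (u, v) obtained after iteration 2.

Iteration 1:
  u = (-3 - (-1)·0.000) / (5) = -0.600
  v = (11 - (-1)·0.000) / (3) = 3.667
Iteration 2:
  u = (-3 - (-1)·3.667) / (5) = 0.133
  v = (11 - (-1)·-0.600) / (3) = 3.467

(0.133, 3.467)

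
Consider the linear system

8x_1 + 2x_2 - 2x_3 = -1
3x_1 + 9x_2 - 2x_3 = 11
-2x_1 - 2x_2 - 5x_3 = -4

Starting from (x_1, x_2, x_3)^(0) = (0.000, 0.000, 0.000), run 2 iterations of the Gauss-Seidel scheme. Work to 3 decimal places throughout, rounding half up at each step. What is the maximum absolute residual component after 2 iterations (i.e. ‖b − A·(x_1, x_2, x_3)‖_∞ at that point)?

0.244

Iteration 1:
  x_1 = (-1 - (2)·0.000 - (-2)·0.000) / (8) = -0.125
  x_2 = (11 - (3)·-0.125 - (-2)·0.000) / (9) = 1.264
  x_3 = (-4 - (-2)·-0.125 - (-2)·1.264) / (-5) = 0.344
Iteration 2:
  x_1 = (-1 - (2)·1.264 - (-2)·0.344) / (8) = -0.355
  x_2 = (11 - (3)·-0.355 - (-2)·0.344) / (9) = 1.417
  x_3 = (-4 - (-2)·-0.355 - (-2)·1.417) / (-5) = 0.375
Residual b − A·x = (-0.244, 0.062, -0.001); ∞-norm = 0.244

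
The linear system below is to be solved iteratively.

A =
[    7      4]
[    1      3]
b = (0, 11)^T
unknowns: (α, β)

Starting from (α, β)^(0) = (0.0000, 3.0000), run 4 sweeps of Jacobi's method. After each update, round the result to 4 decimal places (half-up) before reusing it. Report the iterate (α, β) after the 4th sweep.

Iteration 1:
  α = (0 - (4)·3.0000) / (7) = -1.7143
  β = (11 - (1)·0.0000) / (3) = 3.6667
Iteration 2:
  α = (0 - (4)·3.6667) / (7) = -2.0953
  β = (11 - (1)·-1.7143) / (3) = 4.2381
Iteration 3:
  α = (0 - (4)·4.2381) / (7) = -2.4218
  β = (11 - (1)·-2.0953) / (3) = 4.3651
Iteration 4:
  α = (0 - (4)·4.3651) / (7) = -2.4943
  β = (11 - (1)·-2.4218) / (3) = 4.4739

(-2.4943, 4.4739)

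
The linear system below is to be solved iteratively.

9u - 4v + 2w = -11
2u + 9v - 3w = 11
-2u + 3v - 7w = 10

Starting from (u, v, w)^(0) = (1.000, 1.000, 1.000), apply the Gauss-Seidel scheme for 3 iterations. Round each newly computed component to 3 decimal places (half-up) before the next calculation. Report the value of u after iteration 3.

-0.518

Iteration 1:
  u = (-11 - (-4)·1.000 - (2)·1.000) / (9) = -1.000
  v = (11 - (2)·-1.000 - (-3)·1.000) / (9) = 1.778
  w = (10 - (-2)·-1.000 - (3)·1.778) / (-7) = -0.381
Iteration 2:
  u = (-11 - (-4)·1.778 - (2)·-0.381) / (9) = -0.347
  v = (11 - (2)·-0.347 - (-3)·-0.381) / (9) = 1.172
  w = (10 - (-2)·-0.347 - (3)·1.172) / (-7) = -0.827
Iteration 3:
  u = (-11 - (-4)·1.172 - (2)·-0.827) / (9) = -0.518
  v = (11 - (2)·-0.518 - (-3)·-0.827) / (9) = 1.062
  w = (10 - (-2)·-0.518 - (3)·1.062) / (-7) = -0.825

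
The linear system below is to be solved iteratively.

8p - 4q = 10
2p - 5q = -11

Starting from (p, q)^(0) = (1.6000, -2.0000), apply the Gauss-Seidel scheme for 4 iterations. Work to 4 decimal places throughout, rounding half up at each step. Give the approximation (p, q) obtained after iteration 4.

(2.9160, 3.3664)

Iteration 1:
  p = (10 - (-4)·-2.0000) / (8) = 0.2500
  q = (-11 - (2)·0.2500) / (-5) = 2.3000
Iteration 2:
  p = (10 - (-4)·2.3000) / (8) = 2.4000
  q = (-11 - (2)·2.4000) / (-5) = 3.1600
Iteration 3:
  p = (10 - (-4)·3.1600) / (8) = 2.8300
  q = (-11 - (2)·2.8300) / (-5) = 3.3320
Iteration 4:
  p = (10 - (-4)·3.3320) / (8) = 2.9160
  q = (-11 - (2)·2.9160) / (-5) = 3.3664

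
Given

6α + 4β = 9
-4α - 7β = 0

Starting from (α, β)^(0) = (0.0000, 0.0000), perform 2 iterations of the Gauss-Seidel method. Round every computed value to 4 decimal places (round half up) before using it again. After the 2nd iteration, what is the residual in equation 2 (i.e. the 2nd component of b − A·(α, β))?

Iteration 1:
  α = (9 - (4)·0.0000) / (6) = 1.5000
  β = (0 - (-4)·1.5000) / (-7) = -0.8571
Iteration 2:
  α = (9 - (4)·-0.8571) / (6) = 2.0714
  β = (0 - (-4)·2.0714) / (-7) = -1.1837
Residual b − A·x = (1.3064, -0.0003)

-0.0003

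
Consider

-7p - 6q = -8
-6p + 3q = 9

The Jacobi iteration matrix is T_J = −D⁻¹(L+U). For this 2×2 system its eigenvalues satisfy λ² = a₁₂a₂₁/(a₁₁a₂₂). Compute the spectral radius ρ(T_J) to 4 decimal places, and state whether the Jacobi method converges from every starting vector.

a₁₂a₂₁/(a₁₁a₂₂) = (-6)·(-6) / ((-7)·(3)) = -1.714286
ρ = √|-1.714286| = √1.714286 = 1.3093
ρ > 1, so Jacobi diverges

1.3093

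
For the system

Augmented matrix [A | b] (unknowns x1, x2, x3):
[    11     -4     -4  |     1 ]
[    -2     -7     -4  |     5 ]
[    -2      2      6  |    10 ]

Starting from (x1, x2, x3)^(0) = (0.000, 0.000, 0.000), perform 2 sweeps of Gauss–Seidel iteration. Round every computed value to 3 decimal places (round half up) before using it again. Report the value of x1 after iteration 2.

Iteration 1:
  x1 = (1 - (-4)·0.000 - (-4)·0.000) / (11) = 0.091
  x2 = (5 - (-2)·0.091 - (-4)·0.000) / (-7) = -0.740
  x3 = (10 - (-2)·0.091 - (2)·-0.740) / (6) = 1.944
Iteration 2:
  x1 = (1 - (-4)·-0.740 - (-4)·1.944) / (11) = 0.529
  x2 = (5 - (-2)·0.529 - (-4)·1.944) / (-7) = -1.976
  x3 = (10 - (-2)·0.529 - (2)·-1.976) / (6) = 2.502

0.529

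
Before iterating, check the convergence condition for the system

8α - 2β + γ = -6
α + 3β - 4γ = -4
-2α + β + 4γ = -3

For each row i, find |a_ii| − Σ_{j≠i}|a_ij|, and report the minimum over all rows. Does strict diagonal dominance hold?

row 1: |8| − (2+1) = 5
row 2: |3| − (1+4) = -2
row 3: |4| − (2+1) = 1
minimum over rows = -2 → not strictly diagonally dominant

-2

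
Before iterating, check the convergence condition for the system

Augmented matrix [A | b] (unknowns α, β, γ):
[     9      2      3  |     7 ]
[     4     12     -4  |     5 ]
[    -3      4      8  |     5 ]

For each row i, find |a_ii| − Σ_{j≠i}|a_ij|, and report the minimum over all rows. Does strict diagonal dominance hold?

row 1: |9| − (2+3) = 4
row 2: |12| − (4+4) = 4
row 3: |8| − (3+4) = 1
minimum over rows = 1 → strictly diagonally dominant (convergence guaranteed)

1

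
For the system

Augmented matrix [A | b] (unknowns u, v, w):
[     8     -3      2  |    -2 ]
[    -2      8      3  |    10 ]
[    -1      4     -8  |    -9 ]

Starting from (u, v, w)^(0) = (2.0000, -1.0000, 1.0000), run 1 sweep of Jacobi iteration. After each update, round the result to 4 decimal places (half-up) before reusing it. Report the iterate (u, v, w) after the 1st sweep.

(-0.8750, 1.3750, 0.3750)

Iteration 1:
  u = (-2 - (-3)·-1.0000 - (2)·1.0000) / (8) = -0.8750
  v = (10 - (-2)·2.0000 - (3)·1.0000) / (8) = 1.3750
  w = (-9 - (-1)·2.0000 - (4)·-1.0000) / (-8) = 0.3750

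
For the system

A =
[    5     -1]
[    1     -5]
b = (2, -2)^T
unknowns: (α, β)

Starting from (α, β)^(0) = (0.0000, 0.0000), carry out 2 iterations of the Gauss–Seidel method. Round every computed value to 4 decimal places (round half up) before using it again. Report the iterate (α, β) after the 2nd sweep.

(0.4960, 0.4992)

Iteration 1:
  α = (2 - (-1)·0.0000) / (5) = 0.4000
  β = (-2 - (1)·0.4000) / (-5) = 0.4800
Iteration 2:
  α = (2 - (-1)·0.4800) / (5) = 0.4960
  β = (-2 - (1)·0.4960) / (-5) = 0.4992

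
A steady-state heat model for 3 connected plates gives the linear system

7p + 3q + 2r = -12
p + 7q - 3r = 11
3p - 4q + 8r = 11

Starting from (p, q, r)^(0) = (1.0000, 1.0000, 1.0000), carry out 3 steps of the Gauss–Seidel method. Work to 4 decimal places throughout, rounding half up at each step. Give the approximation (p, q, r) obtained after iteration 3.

Iteration 1:
  p = (-12 - (3)·1.0000 - (2)·1.0000) / (7) = -2.4286
  q = (11 - (1)·-2.4286 - (-3)·1.0000) / (7) = 2.3469
  r = (11 - (3)·-2.4286 - (-4)·2.3469) / (8) = 3.4592
Iteration 2:
  p = (-12 - (3)·2.3469 - (2)·3.4592) / (7) = -3.7084
  q = (11 - (1)·-3.7084 - (-3)·3.4592) / (7) = 3.5837
  r = (11 - (3)·-3.7084 - (-4)·3.5837) / (8) = 4.5575
Iteration 3:
  p = (-12 - (3)·3.5837 - (2)·4.5575) / (7) = -4.5523
  q = (11 - (1)·-4.5523 - (-3)·4.5575) / (7) = 4.1750
  r = (11 - (3)·-4.5523 - (-4)·4.1750) / (8) = 5.1696

(-4.5523, 4.1750, 5.1696)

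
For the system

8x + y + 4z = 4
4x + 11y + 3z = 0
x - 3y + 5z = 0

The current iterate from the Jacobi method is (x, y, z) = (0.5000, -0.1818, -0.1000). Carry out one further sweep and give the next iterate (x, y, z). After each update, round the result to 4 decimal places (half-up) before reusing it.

(0.5727, -0.1545, -0.2091)

One sweep:
  x = (4 - (1)·-0.1818 - (4)·-0.1000) / (8) = 0.5727
  y = (0 - (4)·0.5000 - (3)·-0.1000) / (11) = -0.1545
  z = (0 - (1)·0.5000 - (-3)·-0.1818) / (5) = -0.2091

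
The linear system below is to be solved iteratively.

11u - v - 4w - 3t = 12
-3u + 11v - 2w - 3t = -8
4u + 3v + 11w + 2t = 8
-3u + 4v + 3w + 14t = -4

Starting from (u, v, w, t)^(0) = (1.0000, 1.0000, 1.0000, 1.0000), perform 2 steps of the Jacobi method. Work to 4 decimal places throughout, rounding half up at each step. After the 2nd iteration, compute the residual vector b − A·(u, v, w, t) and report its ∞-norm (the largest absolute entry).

3.4866

Iteration 1:
  u = (12 - (-1)·1.0000 - (-4)·1.0000 - (-3)·1.0000) / (11) = 1.8182
  v = (-8 - (-3)·1.0000 - (-2)·1.0000 - (-3)·1.0000) / (11) = 0.0000
  w = (8 - (4)·1.0000 - (3)·1.0000 - (2)·1.0000) / (11) = -0.0909
  t = (-4 - (-3)·1.0000 - (4)·1.0000 - (3)·1.0000) / (14) = -0.5714
Iteration 2:
  u = (12 - (-1)·0.0000 - (-4)·-0.0909 - (-3)·-0.5714) / (11) = 0.9020
  v = (-8 - (-3)·1.8182 - (-2)·-0.0909 - (-3)·-0.5714) / (11) = -0.4038
  w = (8 - (4)·1.8182 - (3)·0.0000 - (2)·-0.5714) / (11) = 0.1700
  t = (-4 - (-3)·1.8182 - (4)·0.0000 - (3)·-0.0909) / (14) = 0.1234
Residual b − A·x = (2.7244, -0.1420, 3.4866, -1.9164); ∞-norm = 3.4866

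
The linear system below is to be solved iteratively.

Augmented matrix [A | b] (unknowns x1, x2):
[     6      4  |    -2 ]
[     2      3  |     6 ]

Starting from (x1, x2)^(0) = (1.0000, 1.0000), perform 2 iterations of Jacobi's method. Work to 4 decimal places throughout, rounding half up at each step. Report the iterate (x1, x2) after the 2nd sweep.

(-1.2222, 2.6667)

Iteration 1:
  x1 = (-2 - (4)·1.0000) / (6) = -1.0000
  x2 = (6 - (2)·1.0000) / (3) = 1.3333
Iteration 2:
  x1 = (-2 - (4)·1.3333) / (6) = -1.2222
  x2 = (6 - (2)·-1.0000) / (3) = 2.6667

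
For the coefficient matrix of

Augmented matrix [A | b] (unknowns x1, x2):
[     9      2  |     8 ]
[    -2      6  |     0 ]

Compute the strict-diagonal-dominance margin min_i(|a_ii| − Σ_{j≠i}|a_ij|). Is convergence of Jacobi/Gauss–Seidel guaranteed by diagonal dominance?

row 1: |9| − (2) = 7
row 2: |6| − (2) = 4
minimum over rows = 4 → strictly diagonally dominant (convergence guaranteed)

4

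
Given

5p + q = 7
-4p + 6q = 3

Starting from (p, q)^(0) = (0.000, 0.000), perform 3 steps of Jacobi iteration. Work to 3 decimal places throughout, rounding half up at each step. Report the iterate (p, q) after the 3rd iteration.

(1.113, 1.367)

Iteration 1:
  p = (7 - (1)·0.000) / (5) = 1.400
  q = (3 - (-4)·0.000) / (6) = 0.500
Iteration 2:
  p = (7 - (1)·0.500) / (5) = 1.300
  q = (3 - (-4)·1.400) / (6) = 1.433
Iteration 3:
  p = (7 - (1)·1.433) / (5) = 1.113
  q = (3 - (-4)·1.300) / (6) = 1.367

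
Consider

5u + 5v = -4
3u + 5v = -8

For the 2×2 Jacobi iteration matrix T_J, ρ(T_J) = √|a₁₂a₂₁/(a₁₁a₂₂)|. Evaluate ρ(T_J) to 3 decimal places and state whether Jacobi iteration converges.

a₁₂a₂₁/(a₁₁a₂₂) = (5)·(3) / ((5)·(5)) = 0.600000
ρ = √|0.600000| = √0.600000 = 0.775
ρ < 1, so Jacobi converges

0.775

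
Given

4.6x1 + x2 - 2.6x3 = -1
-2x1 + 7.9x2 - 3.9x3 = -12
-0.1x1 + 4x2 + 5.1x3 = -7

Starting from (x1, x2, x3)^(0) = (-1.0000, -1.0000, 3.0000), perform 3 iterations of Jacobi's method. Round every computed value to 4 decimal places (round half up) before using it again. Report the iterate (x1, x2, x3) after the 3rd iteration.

Iteration 1:
  x1 = (-1 - (1)·-1.0000 - (-2.6)·3.0000) / (4.6) = 1.6957
  x2 = (-12 - (-2)·-1.0000 - (-3.9)·3.0000) / (7.9) = -0.2911
  x3 = (-7 - (-0.1)·-1.0000 - (4)·-1.0000) / (5.1) = -0.6078
Iteration 2:
  x1 = (-1 - (1)·-0.2911 - (-2.6)·-0.6078) / (4.6) = -0.4976
  x2 = (-12 - (-2)·1.6957 - (-3.9)·-0.6078) / (7.9) = -1.3897
  x3 = (-7 - (-0.1)·1.6957 - (4)·-0.2911) / (5.1) = -1.1110
Iteration 3:
  x1 = (-1 - (1)·-1.3897 - (-2.6)·-1.1110) / (4.6) = -0.5432
  x2 = (-12 - (-2)·-0.4976 - (-3.9)·-1.1110) / (7.9) = -2.1934
  x3 = (-7 - (-0.1)·-0.4976 - (4)·-1.3897) / (5.1) = -0.2923

(-0.5432, -2.1934, -0.2923)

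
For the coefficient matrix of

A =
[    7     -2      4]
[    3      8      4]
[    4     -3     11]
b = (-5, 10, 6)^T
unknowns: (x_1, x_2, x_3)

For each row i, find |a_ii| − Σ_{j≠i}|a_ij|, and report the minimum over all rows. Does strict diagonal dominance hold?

1

row 1: |7| − (2+4) = 1
row 2: |8| − (3+4) = 1
row 3: |11| − (4+3) = 4
minimum over rows = 1 → strictly diagonally dominant (convergence guaranteed)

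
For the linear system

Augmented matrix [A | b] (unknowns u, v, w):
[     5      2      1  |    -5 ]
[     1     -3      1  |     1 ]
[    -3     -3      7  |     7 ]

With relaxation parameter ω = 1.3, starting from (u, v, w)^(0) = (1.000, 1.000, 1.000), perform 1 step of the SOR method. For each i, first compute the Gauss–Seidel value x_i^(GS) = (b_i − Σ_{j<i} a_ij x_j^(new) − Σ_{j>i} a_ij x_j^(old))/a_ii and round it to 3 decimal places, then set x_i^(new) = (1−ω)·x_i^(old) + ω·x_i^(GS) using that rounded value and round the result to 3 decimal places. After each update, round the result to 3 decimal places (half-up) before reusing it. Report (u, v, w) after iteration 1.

Iteration 1:
  u: GS value = (-5 - (2)·1.000 - (1)·1.000) / (5) = -1.600;  u ← (1−ω)·1.000 + ω·-1.600 = -2.380
  v: GS value = (1 - (1)·-2.380 - (1)·1.000) / (-3) = -0.793;  v ← (1−ω)·1.000 + ω·-0.793 = -1.331
  w: GS value = (7 - (-3)·-2.380 - (-3)·-1.331) / (7) = -0.590;  w ← (1−ω)·1.000 + ω·-0.590 = -1.067

(-2.380, -1.331, -1.067)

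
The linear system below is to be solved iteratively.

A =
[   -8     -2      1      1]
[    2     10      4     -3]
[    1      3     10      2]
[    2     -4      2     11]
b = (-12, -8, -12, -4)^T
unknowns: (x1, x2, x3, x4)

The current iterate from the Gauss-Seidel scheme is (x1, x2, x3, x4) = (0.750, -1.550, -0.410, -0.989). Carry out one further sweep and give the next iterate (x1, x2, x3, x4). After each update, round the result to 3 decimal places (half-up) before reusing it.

One sweep:
  x1 = (-12 - (-2)·-1.550 - (1)·-0.410 - (1)·-0.989) / (-8) = 1.713
  x2 = (-8 - (2)·1.713 - (4)·-0.410 - (-3)·-0.989) / (10) = -1.275
  x3 = (-12 - (1)·1.713 - (3)·-1.275 - (2)·-0.989) / (10) = -0.791
  x4 = (-4 - (2)·1.713 - (-4)·-1.275 - (2)·-0.791) / (11) = -0.995

(1.713, -1.275, -0.791, -0.995)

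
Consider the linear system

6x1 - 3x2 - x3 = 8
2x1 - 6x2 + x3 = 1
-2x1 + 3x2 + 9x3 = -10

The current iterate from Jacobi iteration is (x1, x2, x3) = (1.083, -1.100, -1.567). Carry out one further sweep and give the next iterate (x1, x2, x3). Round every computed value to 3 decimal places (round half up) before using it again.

One sweep:
  x1 = (8 - (-3)·-1.100 - (-1)·-1.567) / (6) = 0.522
  x2 = (1 - (2)·1.083 - (1)·-1.567) / (-6) = -0.067
  x3 = (-10 - (-2)·1.083 - (3)·-1.100) / (9) = -0.504

(0.522, -0.067, -0.504)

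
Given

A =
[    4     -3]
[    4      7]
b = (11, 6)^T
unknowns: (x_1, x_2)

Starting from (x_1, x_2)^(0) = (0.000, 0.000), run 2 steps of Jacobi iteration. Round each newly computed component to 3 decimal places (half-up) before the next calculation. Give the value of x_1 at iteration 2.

Iteration 1:
  x_1 = (11 - (-3)·0.000) / (4) = 2.750
  x_2 = (6 - (4)·0.000) / (7) = 0.857
Iteration 2:
  x_1 = (11 - (-3)·0.857) / (4) = 3.393
  x_2 = (6 - (4)·2.750) / (7) = -0.714

3.393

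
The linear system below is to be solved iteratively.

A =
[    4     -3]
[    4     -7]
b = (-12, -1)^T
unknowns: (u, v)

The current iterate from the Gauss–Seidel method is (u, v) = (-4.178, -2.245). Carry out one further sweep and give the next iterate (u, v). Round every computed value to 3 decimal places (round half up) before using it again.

(-4.684, -2.534)

One sweep:
  u = (-12 - (-3)·-2.245) / (4) = -4.684
  v = (-1 - (4)·-4.684) / (-7) = -2.534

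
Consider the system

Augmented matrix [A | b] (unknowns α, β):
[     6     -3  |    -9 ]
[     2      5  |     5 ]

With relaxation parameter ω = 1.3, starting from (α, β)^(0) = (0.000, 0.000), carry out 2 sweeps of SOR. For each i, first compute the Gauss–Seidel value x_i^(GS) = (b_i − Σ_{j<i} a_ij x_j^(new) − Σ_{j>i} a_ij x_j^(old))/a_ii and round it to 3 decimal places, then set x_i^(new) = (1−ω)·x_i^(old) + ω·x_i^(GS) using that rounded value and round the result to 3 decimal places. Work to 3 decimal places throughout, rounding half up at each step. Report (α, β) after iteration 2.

Iteration 1:
  α: GS value = (-9 - (-3)·0.000) / (6) = -1.500;  α ← (1−ω)·0.000 + ω·-1.500 = -1.950
  β: GS value = (5 - (2)·-1.950) / (5) = 1.780;  β ← (1−ω)·0.000 + ω·1.780 = 2.314
Iteration 2:
  α: GS value = (-9 - (-3)·2.314) / (6) = -0.343;  α ← (1−ω)·-1.950 + ω·-0.343 = 0.139
  β: GS value = (5 - (2)·0.139) / (5) = 0.944;  β ← (1−ω)·2.314 + ω·0.944 = 0.533

(0.139, 0.533)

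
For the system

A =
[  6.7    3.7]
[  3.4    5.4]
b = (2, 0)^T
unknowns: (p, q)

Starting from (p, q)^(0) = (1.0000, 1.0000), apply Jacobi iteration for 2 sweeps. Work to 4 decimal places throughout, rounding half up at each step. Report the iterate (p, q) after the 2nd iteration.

Iteration 1:
  p = (2 - (3.7)·1.0000) / (6.7) = -0.2537
  q = (0 - (3.4)·1.0000) / (5.4) = -0.6296
Iteration 2:
  p = (2 - (3.7)·-0.6296) / (6.7) = 0.6462
  q = (0 - (3.4)·-0.2537) / (5.4) = 0.1597

(0.6462, 0.1597)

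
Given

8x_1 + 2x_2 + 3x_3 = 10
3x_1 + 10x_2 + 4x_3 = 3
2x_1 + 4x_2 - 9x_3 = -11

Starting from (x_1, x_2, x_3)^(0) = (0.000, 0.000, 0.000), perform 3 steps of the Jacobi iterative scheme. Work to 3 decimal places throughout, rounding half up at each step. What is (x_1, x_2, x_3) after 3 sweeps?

(0.779, -0.568, 1.131)

Iteration 1:
  x_1 = (10 - (2)·0.000 - (3)·0.000) / (8) = 1.250
  x_2 = (3 - (3)·0.000 - (4)·0.000) / (10) = 0.300
  x_3 = (-11 - (2)·0.000 - (4)·0.000) / (-9) = 1.222
Iteration 2:
  x_1 = (10 - (2)·0.300 - (3)·1.222) / (8) = 0.717
  x_2 = (3 - (3)·1.250 - (4)·1.222) / (10) = -0.564
  x_3 = (-11 - (2)·1.250 - (4)·0.300) / (-9) = 1.633
Iteration 3:
  x_1 = (10 - (2)·-0.564 - (3)·1.633) / (8) = 0.779
  x_2 = (3 - (3)·0.717 - (4)·1.633) / (10) = -0.568
  x_3 = (-11 - (2)·0.717 - (4)·-0.564) / (-9) = 1.131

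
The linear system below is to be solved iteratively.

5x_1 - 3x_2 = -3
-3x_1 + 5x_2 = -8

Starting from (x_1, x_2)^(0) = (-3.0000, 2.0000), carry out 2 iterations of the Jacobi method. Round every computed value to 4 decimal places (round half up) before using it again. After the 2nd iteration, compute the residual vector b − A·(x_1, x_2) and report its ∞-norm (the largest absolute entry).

Iteration 1:
  x_1 = (-3 - (-3)·2.0000) / (5) = 0.6000
  x_2 = (-8 - (-3)·-3.0000) / (5) = -3.4000
Iteration 2:
  x_1 = (-3 - (-3)·-3.4000) / (5) = -2.6400
  x_2 = (-8 - (-3)·0.6000) / (5) = -1.2400
Residual b − A·x = (6.4800, -9.7200); ∞-norm = 9.7200

9.7200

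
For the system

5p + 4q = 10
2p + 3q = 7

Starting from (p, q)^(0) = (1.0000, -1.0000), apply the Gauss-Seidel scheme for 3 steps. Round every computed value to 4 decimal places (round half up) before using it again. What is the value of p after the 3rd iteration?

Iteration 1:
  p = (10 - (4)·-1.0000) / (5) = 2.8000
  q = (7 - (2)·2.8000) / (3) = 0.4667
Iteration 2:
  p = (10 - (4)·0.4667) / (5) = 1.6266
  q = (7 - (2)·1.6266) / (3) = 1.2489
Iteration 3:
  p = (10 - (4)·1.2489) / (5) = 1.0009
  q = (7 - (2)·1.0009) / (3) = 1.6661

1.0009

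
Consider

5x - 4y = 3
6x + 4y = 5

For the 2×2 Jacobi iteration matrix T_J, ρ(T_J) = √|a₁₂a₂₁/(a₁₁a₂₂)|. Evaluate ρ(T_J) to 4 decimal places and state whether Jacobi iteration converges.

a₁₂a₂₁/(a₁₁a₂₂) = (-4)·(6) / ((5)·(4)) = -1.200000
ρ = √|-1.200000| = √1.200000 = 1.0954
ρ > 1, so Jacobi diverges

1.0954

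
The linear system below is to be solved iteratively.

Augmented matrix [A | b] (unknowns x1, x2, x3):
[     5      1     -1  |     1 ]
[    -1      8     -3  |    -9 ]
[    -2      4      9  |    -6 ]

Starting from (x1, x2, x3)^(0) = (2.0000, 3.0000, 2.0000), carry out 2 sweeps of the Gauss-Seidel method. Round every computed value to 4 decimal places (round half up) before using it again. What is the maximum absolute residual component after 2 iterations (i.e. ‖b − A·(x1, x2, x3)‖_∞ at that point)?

Iteration 1:
  x1 = (1 - (1)·3.0000 - (-1)·2.0000) / (5) = 0.0000
  x2 = (-9 - (-1)·0.0000 - (-3)·2.0000) / (8) = -0.3750
  x3 = (-6 - (-2)·0.0000 - (4)·-0.3750) / (9) = -0.5000
Iteration 2:
  x1 = (1 - (1)·-0.3750 - (-1)·-0.5000) / (5) = 0.1750
  x2 = (-9 - (-1)·0.1750 - (-3)·-0.5000) / (8) = -1.2906
  x3 = (-6 - (-2)·0.1750 - (4)·-1.2906) / (9) = -0.0542
Residual b − A·x = (1.3614, 1.3372, 0.0002); ∞-norm = 1.3614

1.3614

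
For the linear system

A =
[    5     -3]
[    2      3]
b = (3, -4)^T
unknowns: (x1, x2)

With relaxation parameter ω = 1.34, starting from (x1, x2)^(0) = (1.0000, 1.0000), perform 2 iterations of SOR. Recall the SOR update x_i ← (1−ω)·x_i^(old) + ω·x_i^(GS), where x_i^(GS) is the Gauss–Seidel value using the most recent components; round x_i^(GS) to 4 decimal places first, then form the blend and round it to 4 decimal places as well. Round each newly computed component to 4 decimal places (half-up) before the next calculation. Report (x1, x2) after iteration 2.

(-2.2478, 1.3296)

Iteration 1:
  x1: GS value = (3 - (-3)·1.0000) / (5) = 1.2000;  x1 ← (1−ω)·1.0000 + ω·1.2000 = 1.2680
  x2: GS value = (-4 - (2)·1.2680) / (3) = -2.1787;  x2 ← (1−ω)·1.0000 + ω·-2.1787 = -3.2595
Iteration 2:
  x1: GS value = (3 - (-3)·-3.2595) / (5) = -1.3557;  x1 ← (1−ω)·1.2680 + ω·-1.3557 = -2.2478
  x2: GS value = (-4 - (2)·-2.2478) / (3) = 0.1652;  x2 ← (1−ω)·-3.2595 + ω·0.1652 = 1.3296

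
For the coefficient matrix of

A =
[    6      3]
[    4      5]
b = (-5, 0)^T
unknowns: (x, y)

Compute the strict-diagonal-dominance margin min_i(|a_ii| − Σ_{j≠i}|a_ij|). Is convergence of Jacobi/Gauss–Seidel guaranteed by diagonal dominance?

row 1: |6| − (3) = 3
row 2: |5| − (4) = 1
minimum over rows = 1 → strictly diagonally dominant (convergence guaranteed)

1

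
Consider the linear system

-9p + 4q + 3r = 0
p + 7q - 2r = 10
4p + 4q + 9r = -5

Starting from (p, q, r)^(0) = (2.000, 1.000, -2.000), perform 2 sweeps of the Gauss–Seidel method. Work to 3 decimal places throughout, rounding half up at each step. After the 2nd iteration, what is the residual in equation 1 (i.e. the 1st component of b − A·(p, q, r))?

Iteration 1:
  p = (0 - (4)·1.000 - (3)·-2.000) / (-9) = -0.222
  q = (10 - (1)·-0.222 - (-2)·-2.000) / (7) = 0.889
  r = (-5 - (4)·-0.222 - (4)·0.889) / (9) = -0.852
Iteration 2:
  p = (0 - (4)·0.889 - (3)·-0.852) / (-9) = 0.111
  q = (10 - (1)·0.111 - (-2)·-0.852) / (7) = 1.169
  r = (-5 - (4)·0.111 - (4)·1.169) / (9) = -1.124
Residual b − A·x = (-0.305, -0.542, -0.004)

-0.305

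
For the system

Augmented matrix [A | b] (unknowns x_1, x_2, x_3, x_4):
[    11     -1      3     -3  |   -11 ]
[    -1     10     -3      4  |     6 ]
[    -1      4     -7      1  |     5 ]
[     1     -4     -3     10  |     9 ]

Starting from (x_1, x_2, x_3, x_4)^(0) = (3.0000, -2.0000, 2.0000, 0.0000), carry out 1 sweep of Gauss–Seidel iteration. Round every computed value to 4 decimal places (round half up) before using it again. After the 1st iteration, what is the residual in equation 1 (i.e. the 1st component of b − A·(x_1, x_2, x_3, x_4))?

13.2276

Iteration 1:
  x_1 = (-11 - (-1)·-2.0000 - (3)·2.0000 - (-3)·0.0000) / (11) = -1.7273
  x_2 = (6 - (-1)·-1.7273 - (-3)·2.0000 - (4)·0.0000) / (10) = 1.0273
  x_3 = (5 - (-1)·-1.7273 - (4)·1.0273 - (1)·0.0000) / (-7) = 0.1195
  x_4 = (9 - (1)·-1.7273 - (-4)·1.0273 - (-3)·0.1195) / (10) = 1.5195
Residual b − A·x = (13.2276, -11.7198, -1.5195, 0.0000)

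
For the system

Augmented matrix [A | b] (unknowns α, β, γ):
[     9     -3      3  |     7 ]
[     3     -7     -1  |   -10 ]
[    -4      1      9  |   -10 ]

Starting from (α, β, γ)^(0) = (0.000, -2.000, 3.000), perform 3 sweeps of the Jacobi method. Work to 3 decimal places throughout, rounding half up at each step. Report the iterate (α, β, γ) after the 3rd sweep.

(1.708, 2.263, -0.616)

Iteration 1:
  α = (7 - (-3)·-2.000 - (3)·3.000) / (9) = -0.889
  β = (-10 - (3)·0.000 - (-1)·3.000) / (-7) = 1.000
  γ = (-10 - (-4)·0.000 - (1)·-2.000) / (9) = -0.889
Iteration 2:
  α = (7 - (-3)·1.000 - (3)·-0.889) / (9) = 1.407
  β = (-10 - (3)·-0.889 - (-1)·-0.889) / (-7) = 1.175
  γ = (-10 - (-4)·-0.889 - (1)·1.000) / (9) = -1.617
Iteration 3:
  α = (7 - (-3)·1.175 - (3)·-1.617) / (9) = 1.708
  β = (-10 - (3)·1.407 - (-1)·-1.617) / (-7) = 2.263
  γ = (-10 - (-4)·1.407 - (1)·1.175) / (9) = -0.616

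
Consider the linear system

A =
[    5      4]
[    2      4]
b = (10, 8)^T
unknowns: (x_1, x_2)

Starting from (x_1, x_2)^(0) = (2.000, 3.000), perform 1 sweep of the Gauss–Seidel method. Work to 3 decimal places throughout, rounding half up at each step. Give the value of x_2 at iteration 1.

Iteration 1:
  x_1 = (10 - (4)·3.000) / (5) = -0.400
  x_2 = (8 - (2)·-0.400) / (4) = 2.200

2.200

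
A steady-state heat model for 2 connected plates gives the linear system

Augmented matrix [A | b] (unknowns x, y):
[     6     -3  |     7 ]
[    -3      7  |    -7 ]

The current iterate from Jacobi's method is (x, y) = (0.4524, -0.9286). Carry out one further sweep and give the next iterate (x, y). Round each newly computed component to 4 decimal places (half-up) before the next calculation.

(0.7024, -0.8061)

One sweep:
  x = (7 - (-3)·-0.9286) / (6) = 0.7024
  y = (-7 - (-3)·0.4524) / (7) = -0.8061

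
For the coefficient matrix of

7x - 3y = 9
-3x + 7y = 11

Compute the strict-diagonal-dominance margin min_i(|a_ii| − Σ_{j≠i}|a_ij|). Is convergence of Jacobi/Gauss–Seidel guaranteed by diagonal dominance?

4

row 1: |7| − (3) = 4
row 2: |7| − (3) = 4
minimum over rows = 4 → strictly diagonally dominant (convergence guaranteed)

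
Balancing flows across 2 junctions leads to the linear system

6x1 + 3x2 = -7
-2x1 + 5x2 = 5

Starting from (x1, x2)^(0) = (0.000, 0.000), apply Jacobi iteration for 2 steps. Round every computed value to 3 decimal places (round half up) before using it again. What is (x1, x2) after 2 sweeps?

Iteration 1:
  x1 = (-7 - (3)·0.000) / (6) = -1.167
  x2 = (5 - (-2)·0.000) / (5) = 1.000
Iteration 2:
  x1 = (-7 - (3)·1.000) / (6) = -1.667
  x2 = (5 - (-2)·-1.167) / (5) = 0.533

(-1.667, 0.533)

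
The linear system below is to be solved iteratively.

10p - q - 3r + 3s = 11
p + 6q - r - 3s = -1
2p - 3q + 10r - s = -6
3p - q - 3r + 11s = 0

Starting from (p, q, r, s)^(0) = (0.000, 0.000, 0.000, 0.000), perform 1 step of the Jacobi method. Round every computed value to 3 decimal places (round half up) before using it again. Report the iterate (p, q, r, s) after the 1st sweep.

(1.100, -0.167, -0.600, 0.000)

Iteration 1:
  p = (11 - (-1)·0.000 - (-3)·0.000 - (3)·0.000) / (10) = 1.100
  q = (-1 - (1)·0.000 - (-1)·0.000 - (-3)·0.000) / (6) = -0.167
  r = (-6 - (2)·0.000 - (-3)·0.000 - (-1)·0.000) / (10) = -0.600
  s = (0 - (3)·0.000 - (-1)·0.000 - (-3)·0.000) / (11) = 0.000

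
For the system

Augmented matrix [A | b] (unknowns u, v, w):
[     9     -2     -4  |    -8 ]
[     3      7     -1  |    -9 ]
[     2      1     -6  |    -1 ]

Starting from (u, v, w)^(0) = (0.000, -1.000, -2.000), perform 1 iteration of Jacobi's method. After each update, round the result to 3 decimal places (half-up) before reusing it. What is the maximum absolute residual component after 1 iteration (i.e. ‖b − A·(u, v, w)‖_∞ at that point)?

7.997

Iteration 1:
  u = (-8 - (-2)·-1.000 - (-4)·-2.000) / (9) = -2.000
  v = (-9 - (3)·0.000 - (-1)·-2.000) / (7) = -1.571
  w = (-1 - (2)·0.000 - (1)·-1.000) / (-6) = 0.000
Residual b − A·x = (6.858, 7.997, 4.571); ∞-norm = 7.997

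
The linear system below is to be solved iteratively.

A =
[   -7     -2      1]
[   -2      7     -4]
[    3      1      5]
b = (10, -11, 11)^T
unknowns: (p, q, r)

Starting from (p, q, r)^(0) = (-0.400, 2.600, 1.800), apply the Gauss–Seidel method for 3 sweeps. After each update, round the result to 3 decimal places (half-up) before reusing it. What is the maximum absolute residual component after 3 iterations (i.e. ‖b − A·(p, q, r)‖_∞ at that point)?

2.002

Iteration 1:
  p = (10 - (-2)·2.600 - (1)·1.800) / (-7) = -1.914
  q = (-11 - (-2)·-1.914 - (-4)·1.800) / (7) = -1.090
  r = (11 - (3)·-1.914 - (1)·-1.090) / (5) = 3.566
Iteration 2:
  p = (10 - (-2)·-1.090 - (1)·3.566) / (-7) = -0.608
  q = (-11 - (-2)·-0.608 - (-4)·3.566) / (7) = 0.293
  r = (11 - (3)·-0.608 - (1)·0.293) / (5) = 2.506
Iteration 3:
  p = (10 - (-2)·0.293 - (1)·2.506) / (-7) = -1.154
  q = (-11 - (-2)·-1.154 - (-4)·2.506) / (7) = -0.469
  r = (11 - (3)·-1.154 - (1)·-0.469) / (5) = 2.986
Residual b − A·x = (-2.002, 1.919, 0.001); ∞-norm = 2.002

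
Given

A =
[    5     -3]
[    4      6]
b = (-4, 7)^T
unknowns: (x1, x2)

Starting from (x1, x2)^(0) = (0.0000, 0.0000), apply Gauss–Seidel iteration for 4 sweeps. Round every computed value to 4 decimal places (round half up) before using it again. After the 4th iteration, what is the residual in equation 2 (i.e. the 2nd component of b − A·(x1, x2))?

0.0000

Iteration 1:
  x1 = (-4 - (-3)·0.0000) / (5) = -0.8000
  x2 = (7 - (4)·-0.8000) / (6) = 1.7000
Iteration 2:
  x1 = (-4 - (-3)·1.7000) / (5) = 0.2200
  x2 = (7 - (4)·0.2200) / (6) = 1.0200
Iteration 3:
  x1 = (-4 - (-3)·1.0200) / (5) = -0.1880
  x2 = (7 - (4)·-0.1880) / (6) = 1.2920
Iteration 4:
  x1 = (-4 - (-3)·1.2920) / (5) = -0.0248
  x2 = (7 - (4)·-0.0248) / (6) = 1.1832
Residual b − A·x = (-0.3264, 0.0000)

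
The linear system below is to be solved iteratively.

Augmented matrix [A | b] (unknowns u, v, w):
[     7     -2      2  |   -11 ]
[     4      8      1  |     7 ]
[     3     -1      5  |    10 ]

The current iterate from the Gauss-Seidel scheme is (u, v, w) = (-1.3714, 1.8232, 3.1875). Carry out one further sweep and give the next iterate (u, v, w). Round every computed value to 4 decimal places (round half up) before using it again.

(-1.9612, 1.4572, 3.4682)

One sweep:
  u = (-11 - (-2)·1.8232 - (2)·3.1875) / (7) = -1.9612
  v = (7 - (4)·-1.9612 - (1)·3.1875) / (8) = 1.4572
  w = (10 - (3)·-1.9612 - (-1)·1.4572) / (5) = 3.4682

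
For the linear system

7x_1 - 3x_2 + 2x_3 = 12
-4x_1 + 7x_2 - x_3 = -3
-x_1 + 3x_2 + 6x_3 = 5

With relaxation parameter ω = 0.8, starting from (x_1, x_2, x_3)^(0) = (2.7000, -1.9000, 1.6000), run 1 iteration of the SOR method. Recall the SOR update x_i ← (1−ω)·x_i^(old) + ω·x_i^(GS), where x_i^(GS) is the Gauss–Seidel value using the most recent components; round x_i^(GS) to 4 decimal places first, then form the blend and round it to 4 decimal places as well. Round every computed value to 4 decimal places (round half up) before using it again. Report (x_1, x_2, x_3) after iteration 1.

(0.8943, -0.1312, 1.1584)

Iteration 1:
  x_1: GS value = (12 - (-3)·-1.9000 - (2)·1.6000) / (7) = 0.4429;  x_1 ← (1−ω)·2.7000 + ω·0.4429 = 0.8943
  x_2: GS value = (-3 - (-4)·0.8943 - (-1)·1.6000) / (7) = 0.3110;  x_2 ← (1−ω)·-1.9000 + ω·0.3110 = -0.1312
  x_3: GS value = (5 - (-1)·0.8943 - (3)·-0.1312) / (6) = 1.0480;  x_3 ← (1−ω)·1.6000 + ω·1.0480 = 1.1584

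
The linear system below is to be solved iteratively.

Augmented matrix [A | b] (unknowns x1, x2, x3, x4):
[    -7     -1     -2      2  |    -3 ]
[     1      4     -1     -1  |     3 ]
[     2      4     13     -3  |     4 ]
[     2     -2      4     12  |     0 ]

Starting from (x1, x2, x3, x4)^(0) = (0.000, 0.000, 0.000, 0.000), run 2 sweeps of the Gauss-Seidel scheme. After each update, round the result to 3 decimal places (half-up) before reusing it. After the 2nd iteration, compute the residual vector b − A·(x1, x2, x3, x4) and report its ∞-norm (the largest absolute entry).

Iteration 1:
  x1 = (-3 - (-1)·0.000 - (-2)·0.000 - (2)·0.000) / (-7) = 0.429
  x2 = (3 - (1)·0.429 - (-1)·0.000 - (-1)·0.000) / (4) = 0.643
  x3 = (4 - (2)·0.429 - (4)·0.643 - (-3)·0.000) / (13) = 0.044
  x4 = (0 - (2)·0.429 - (-2)·0.643 - (4)·0.044) / (12) = 0.021
Iteration 2:
  x1 = (-3 - (-1)·0.643 - (-2)·0.044 - (2)·0.021) / (-7) = 0.330
  x2 = (3 - (1)·0.330 - (-1)·0.044 - (-1)·0.021) / (4) = 0.684
  x3 = (4 - (2)·0.330 - (4)·0.684 - (-3)·0.021) / (13) = 0.051
  x4 = (0 - (2)·0.330 - (-2)·0.684 - (4)·0.051) / (12) = 0.042
Residual b − A·x = (0.012, 0.027, 0.067, 0.000); ∞-norm = 0.067

0.067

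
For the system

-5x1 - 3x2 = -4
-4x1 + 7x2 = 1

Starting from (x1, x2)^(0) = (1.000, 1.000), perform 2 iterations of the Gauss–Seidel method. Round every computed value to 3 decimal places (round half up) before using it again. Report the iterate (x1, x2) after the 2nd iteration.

Iteration 1:
  x1 = (-4 - (-3)·1.000) / (-5) = 0.200
  x2 = (1 - (-4)·0.200) / (7) = 0.257
Iteration 2:
  x1 = (-4 - (-3)·0.257) / (-5) = 0.646
  x2 = (1 - (-4)·0.646) / (7) = 0.512

(0.646, 0.512)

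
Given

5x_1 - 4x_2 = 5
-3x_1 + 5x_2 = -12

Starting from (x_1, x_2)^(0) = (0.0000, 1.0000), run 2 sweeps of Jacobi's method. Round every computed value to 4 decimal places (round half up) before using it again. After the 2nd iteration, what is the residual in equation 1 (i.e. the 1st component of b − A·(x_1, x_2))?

4.3200

Iteration 1:
  x_1 = (5 - (-4)·1.0000) / (5) = 1.8000
  x_2 = (-12 - (-3)·0.0000) / (5) = -2.4000
Iteration 2:
  x_1 = (5 - (-4)·-2.4000) / (5) = -0.9200
  x_2 = (-12 - (-3)·1.8000) / (5) = -1.3200
Residual b − A·x = (4.3200, -8.1600)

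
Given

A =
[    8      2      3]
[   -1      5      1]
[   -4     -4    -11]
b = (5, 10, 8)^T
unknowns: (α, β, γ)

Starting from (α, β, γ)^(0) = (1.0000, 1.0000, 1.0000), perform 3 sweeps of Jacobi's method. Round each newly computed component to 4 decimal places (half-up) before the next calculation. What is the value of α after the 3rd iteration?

Iteration 1:
  α = (5 - (2)·1.0000 - (3)·1.0000) / (8) = 0.0000
  β = (10 - (-1)·1.0000 - (1)·1.0000) / (5) = 2.0000
  γ = (8 - (-4)·1.0000 - (-4)·1.0000) / (-11) = -1.4545
Iteration 2:
  α = (5 - (2)·2.0000 - (3)·-1.4545) / (8) = 0.6704
  β = (10 - (-1)·0.0000 - (1)·-1.4545) / (5) = 2.2909
  γ = (8 - (-4)·0.0000 - (-4)·2.0000) / (-11) = -1.4545
Iteration 3:
  α = (5 - (2)·2.2909 - (3)·-1.4545) / (8) = 0.5977
  β = (10 - (-1)·0.6704 - (1)·-1.4545) / (5) = 2.4250
  γ = (8 - (-4)·0.6704 - (-4)·2.2909) / (-11) = -1.8041

0.5977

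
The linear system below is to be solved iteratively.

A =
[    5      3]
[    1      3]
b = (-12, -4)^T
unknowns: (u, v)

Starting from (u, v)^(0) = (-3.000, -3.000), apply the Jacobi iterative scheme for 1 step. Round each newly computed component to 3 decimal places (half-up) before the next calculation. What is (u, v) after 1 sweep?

(-0.600, -0.333)

Iteration 1:
  u = (-12 - (3)·-3.000) / (5) = -0.600
  v = (-4 - (1)·-3.000) / (3) = -0.333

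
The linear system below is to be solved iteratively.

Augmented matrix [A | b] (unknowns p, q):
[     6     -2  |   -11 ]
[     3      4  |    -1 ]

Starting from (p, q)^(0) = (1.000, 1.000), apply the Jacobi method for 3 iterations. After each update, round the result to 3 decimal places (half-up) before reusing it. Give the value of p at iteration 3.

Iteration 1:
  p = (-11 - (-2)·1.000) / (6) = -1.500
  q = (-1 - (3)·1.000) / (4) = -1.000
Iteration 2:
  p = (-11 - (-2)·-1.000) / (6) = -2.167
  q = (-1 - (3)·-1.500) / (4) = 0.875
Iteration 3:
  p = (-11 - (-2)·0.875) / (6) = -1.542
  q = (-1 - (3)·-2.167) / (4) = 1.375

-1.542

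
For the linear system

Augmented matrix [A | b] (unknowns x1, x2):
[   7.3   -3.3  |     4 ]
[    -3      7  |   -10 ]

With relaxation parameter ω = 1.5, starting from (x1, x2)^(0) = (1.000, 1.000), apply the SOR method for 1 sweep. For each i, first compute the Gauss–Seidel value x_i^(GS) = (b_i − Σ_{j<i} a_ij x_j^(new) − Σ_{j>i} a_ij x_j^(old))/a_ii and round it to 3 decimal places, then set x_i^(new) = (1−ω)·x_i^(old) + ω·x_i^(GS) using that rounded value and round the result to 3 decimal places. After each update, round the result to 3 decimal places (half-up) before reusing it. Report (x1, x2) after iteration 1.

Iteration 1:
  x1: GS value = (4 - (-3.3)·1.000) / (7.3) = 1.000;  x1 ← (1−ω)·1.000 + ω·1.000 = 1.000
  x2: GS value = (-10 - (-3)·1.000) / (7) = -1.000;  x2 ← (1−ω)·1.000 + ω·-1.000 = -2.000

(1.000, -2.000)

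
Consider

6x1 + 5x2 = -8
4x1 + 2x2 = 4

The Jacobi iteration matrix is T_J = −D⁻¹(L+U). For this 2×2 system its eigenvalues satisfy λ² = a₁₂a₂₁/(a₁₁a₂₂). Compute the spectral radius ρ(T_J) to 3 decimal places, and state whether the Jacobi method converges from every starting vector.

a₁₂a₂₁/(a₁₁a₂₂) = (5)·(4) / ((6)·(2)) = 1.666667
ρ = √|1.666667| = √1.666667 = 1.291
ρ > 1, so Jacobi diverges

1.291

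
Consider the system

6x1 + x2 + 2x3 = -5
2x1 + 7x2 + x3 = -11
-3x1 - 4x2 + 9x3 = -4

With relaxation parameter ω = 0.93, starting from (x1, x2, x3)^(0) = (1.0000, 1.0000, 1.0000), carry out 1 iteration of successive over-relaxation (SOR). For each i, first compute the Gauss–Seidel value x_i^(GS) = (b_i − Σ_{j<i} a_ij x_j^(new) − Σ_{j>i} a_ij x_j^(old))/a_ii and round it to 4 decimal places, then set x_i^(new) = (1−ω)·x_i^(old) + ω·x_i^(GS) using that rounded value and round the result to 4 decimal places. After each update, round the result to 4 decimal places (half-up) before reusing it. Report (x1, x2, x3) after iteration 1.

(-1.1700, -1.2134, -1.2075)

Iteration 1:
  x1: GS value = (-5 - (1)·1.0000 - (2)·1.0000) / (6) = -1.3333;  x1 ← (1−ω)·1.0000 + ω·-1.3333 = -1.1700
  x2: GS value = (-11 - (2)·-1.1700 - (1)·1.0000) / (7) = -1.3800;  x2 ← (1−ω)·1.0000 + ω·-1.3800 = -1.2134
  x3: GS value = (-4 - (-3)·-1.1700 - (-4)·-1.2134) / (9) = -1.3737;  x3 ← (1−ω)·1.0000 + ω·-1.3737 = -1.2075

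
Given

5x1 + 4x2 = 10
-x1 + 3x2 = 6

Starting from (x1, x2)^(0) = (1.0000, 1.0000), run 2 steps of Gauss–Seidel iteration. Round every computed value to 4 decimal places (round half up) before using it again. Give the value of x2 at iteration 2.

Iteration 1:
  x1 = (10 - (4)·1.0000) / (5) = 1.2000
  x2 = (6 - (-1)·1.2000) / (3) = 2.4000
Iteration 2:
  x1 = (10 - (4)·2.4000) / (5) = 0.0800
  x2 = (6 - (-1)·0.0800) / (3) = 2.0267

2.0267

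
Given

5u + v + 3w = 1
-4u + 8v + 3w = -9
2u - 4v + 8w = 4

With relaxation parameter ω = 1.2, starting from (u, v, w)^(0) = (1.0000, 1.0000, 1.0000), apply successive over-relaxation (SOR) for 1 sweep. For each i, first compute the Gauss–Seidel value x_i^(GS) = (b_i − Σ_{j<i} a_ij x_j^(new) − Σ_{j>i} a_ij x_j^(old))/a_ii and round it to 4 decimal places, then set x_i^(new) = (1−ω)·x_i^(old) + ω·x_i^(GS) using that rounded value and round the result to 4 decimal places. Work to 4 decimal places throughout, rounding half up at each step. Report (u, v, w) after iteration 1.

Iteration 1:
  u: GS value = (1 - (1)·1.0000 - (3)·1.0000) / (5) = -0.6000;  u ← (1−ω)·1.0000 + ω·-0.6000 = -0.9200
  v: GS value = (-9 - (-4)·-0.9200 - (3)·1.0000) / (8) = -1.9600;  v ← (1−ω)·1.0000 + ω·-1.9600 = -2.5520
  w: GS value = (4 - (2)·-0.9200 - (-4)·-2.5520) / (8) = -0.5460;  w ← (1−ω)·1.0000 + ω·-0.5460 = -0.8552

(-0.9200, -2.5520, -0.8552)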